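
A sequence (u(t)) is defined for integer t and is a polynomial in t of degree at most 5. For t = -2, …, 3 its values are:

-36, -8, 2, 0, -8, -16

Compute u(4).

Write u(t) = at^5 + bt^4 + ct³ + dt² + et + p; the 6 given values yield a linear system in the 6 coefficients.
Solving, the top 2 coefficients vanish, and u(t) = t³ - 6t² + 3t + 2.
Then u(4) = -18.

-18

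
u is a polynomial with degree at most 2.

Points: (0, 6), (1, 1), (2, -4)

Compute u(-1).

First differences: -5, -5.
Level-1 differences are constant, so u has degree 1.
Fitting a degree-1 polynomial gives u(n) = -5n + 6.
Then u(-1) = 11.

11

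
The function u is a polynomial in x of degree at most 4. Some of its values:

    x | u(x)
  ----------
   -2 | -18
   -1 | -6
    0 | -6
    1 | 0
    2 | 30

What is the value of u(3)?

102

First differences: 12, 0, 6, 30. Second differences: -12, 6, 24. Third differences: 18, 18.
Level-3 differences are constant, so u has degree 3.
Fitting a degree-3 polynomial gives u(x) = 3x³ + 3x² - 6.
Then u(3) = 102.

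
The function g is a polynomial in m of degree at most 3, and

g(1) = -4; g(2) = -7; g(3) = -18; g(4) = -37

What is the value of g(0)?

-9

First differences: -3, -11, -19. Second differences: -8, -8.
Level-2 differences are constant, so g has degree 2.
Fitting a degree-2 polynomial gives g(m) = -4m² + 9m - 9.
Then g(0) = -9.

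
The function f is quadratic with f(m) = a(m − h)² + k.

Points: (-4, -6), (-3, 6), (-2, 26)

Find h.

First differences 12, 20; second difference 8 = 2a, so a = 4.
Expanding, the m-coefficient is −2ah = -8h; matching it to the data gives h = -5, and then k = -10.
So f(m) = 4(m + 5)² − 10.
Hence h = -5.

-5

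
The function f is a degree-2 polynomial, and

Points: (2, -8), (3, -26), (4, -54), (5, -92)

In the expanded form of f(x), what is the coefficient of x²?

First differences: -18, -28, -38. Second differences: -10, -10.
Level-2 differences are constant, so f has degree 2.
Fitting a degree-2 polynomial gives f(x) = -5x² + 7x - 2.
The coefficient of x² is -5.

-5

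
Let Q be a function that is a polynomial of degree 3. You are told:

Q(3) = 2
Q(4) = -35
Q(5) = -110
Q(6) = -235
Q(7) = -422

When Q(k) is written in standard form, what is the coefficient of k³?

Write Q(k) = ak³ + bk² + ck + d; the 5 given values yield a linear system in the 4 coefficients.
Solving, Q(k) = -2k³ + 5k² + 2k + 5.
The coefficient of k³ is -2.

-2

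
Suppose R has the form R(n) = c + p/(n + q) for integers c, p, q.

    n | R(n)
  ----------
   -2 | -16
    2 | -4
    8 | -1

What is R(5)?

(R(n) − c)(n + q) = p for each data point; the three points give a linear system in c and q, then p follows.
Solving: c = 2, q = 4, p = -36, so R(n) = 2 − 36/(n + 4).
Then R(5) = 2 − 36/9 = -2.

-2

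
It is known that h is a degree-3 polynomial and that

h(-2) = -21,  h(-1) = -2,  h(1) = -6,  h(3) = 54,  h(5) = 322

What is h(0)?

-3

Write h(n) = an³ + bn² + cn + d; the 5 given values yield a linear system in the 4 coefficients.
Solving, h(n) = 3n³ - n² - 5n - 3.
Then h(0) = -3.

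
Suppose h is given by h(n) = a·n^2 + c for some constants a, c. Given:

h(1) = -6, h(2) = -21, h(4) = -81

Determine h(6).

From h(1) = -6 and h(2) = -21: 1a + c = -6 and 4a + c = -21.
Subtracting: 3a = -15, so a = -5; then c = -6 − (-5)·1 = -1.
So h(n) = -5n² − 1, and h(6) = -181.

-181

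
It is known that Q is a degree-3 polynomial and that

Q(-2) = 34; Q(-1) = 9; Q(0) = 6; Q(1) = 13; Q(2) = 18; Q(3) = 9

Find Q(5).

-99

First differences: -25, -3, 7, 5, -9. Second differences: 22, 10, -2, -14. Third differences: -12, -12, -12.
Level-3 differences are constant, so Q has degree 3.
Fitting a degree-3 polynomial gives Q(k) = -2k³ + 5k² + 4k + 6.
Then Q(5) = -99.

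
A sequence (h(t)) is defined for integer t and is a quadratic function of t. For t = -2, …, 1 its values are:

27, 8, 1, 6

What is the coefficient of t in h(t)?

First differences: -19, -7, 5. Second differences: 12, 12.
Level-2 differences are constant, so h has degree 2.
Fitting a degree-2 polynomial gives h(t) = 6t² - t + 1.
The coefficient of t is -1.

-1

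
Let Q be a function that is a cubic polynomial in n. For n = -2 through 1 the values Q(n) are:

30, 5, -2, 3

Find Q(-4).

Write Q(n) = an³ + bn² + cn + d; the 4 given values yield a linear system in the 4 coefficients.
Solving, Q(n) = -n³ + 6n² - 2.
Then Q(-4) = 158.

158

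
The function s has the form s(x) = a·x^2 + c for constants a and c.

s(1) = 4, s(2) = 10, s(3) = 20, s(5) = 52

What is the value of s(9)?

From s(1) = 4 and s(2) = 10: 1a + c = 4 and 4a + c = 10.
Subtracting: 3a = 6, so a = 2; then c = 4 − 2·1 = 2.
So s(x) = 2x² + 2, and s(9) = 164.

164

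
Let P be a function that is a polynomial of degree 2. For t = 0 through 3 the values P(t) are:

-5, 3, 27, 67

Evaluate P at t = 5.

195

Write P(t) = at² + bt + c; the 4 given values yield a linear system in the 3 coefficients.
Solving, P(t) = 8t² - 5.
Then P(5) = 195.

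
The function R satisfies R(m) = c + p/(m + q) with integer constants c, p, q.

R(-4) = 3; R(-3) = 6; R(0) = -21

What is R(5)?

(R(m) − c)(m + q) = p for each data point; the three points give a linear system in c and q, then p follows.
Solving: c = -3, q = 1, p = -18, so R(m) = -3 − 18/(m + 1).
Then R(5) = -3 − 18/6 = -6.

-6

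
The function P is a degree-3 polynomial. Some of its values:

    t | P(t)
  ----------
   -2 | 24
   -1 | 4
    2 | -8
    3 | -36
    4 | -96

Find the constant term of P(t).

0

Write P(t) = at³ + bt² + ct + d; the 5 given values yield a linear system in the 4 coefficients.
Solving, P(t) = -2t³ + 2t².
The constant term is P(0) = 0.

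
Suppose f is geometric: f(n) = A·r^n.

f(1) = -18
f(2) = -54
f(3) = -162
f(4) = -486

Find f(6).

Consecutive ratio: -54/(-18) = 3, and -162/(-54) = 3, so r = 3.
Then A·3^1 = -18 gives A = -6, and f(n) = -6·3^n.
f(6) = -6·3^6 = -4374.

-4374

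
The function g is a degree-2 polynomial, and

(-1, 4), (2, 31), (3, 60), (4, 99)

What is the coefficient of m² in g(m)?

Write g(m) = am² + bm + c; the 4 given values yield a linear system in the 3 coefficients.
Solving, g(m) = 5m² + 4m + 3.
The coefficient of m² is 5.

5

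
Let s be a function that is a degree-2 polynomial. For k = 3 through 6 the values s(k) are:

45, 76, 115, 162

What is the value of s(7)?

217

First differences: 31, 39, 47. Second differences: 8, 8.
Level-2 differences are constant, so s has degree 2.
Fitting a degree-2 polynomial gives s(k) = 4k² + 3k.
Then s(7) = 217.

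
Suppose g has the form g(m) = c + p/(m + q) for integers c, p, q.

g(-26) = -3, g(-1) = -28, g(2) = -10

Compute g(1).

(g(m) − c)(m + q) = p for each data point; the three points give a linear system in c and q, then p follows.
Solving: c = -4, q = 2, p = -24, so g(m) = -4 − 24/(m + 2).
Then g(1) = -4 − 24/3 = -12.

-12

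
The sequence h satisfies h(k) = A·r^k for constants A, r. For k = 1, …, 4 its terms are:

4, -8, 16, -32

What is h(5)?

64

Consecutive ratio: -8/4 = -2, and 16/(-8) = -2, so r = -2.
Then A·(-2)^1 = 4 gives A = -2, and h(k) = -2·(-2)^k.
h(5) = -2·(-2)^5 = 64.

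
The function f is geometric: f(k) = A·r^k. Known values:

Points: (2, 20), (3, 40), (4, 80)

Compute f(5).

160

Consecutive ratio: 40/20 = 2, and 80/40 = 2, so r = 2.
Then A·2^2 = 20 gives A = 5, and f(k) = 5·2^k.
f(5) = 5·2^5 = 160.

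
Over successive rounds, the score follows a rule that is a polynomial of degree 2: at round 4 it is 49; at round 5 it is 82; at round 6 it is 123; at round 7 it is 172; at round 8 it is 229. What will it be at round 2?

7

Write the value at x as f(x).
First differences: 33, 41, 49, 57. Second differences: 8, 8, 8.
Level-2 differences are constant, so f has degree 2.
Fitting a degree-2 polynomial gives f(x) = 4x² - 3x - 3.
Then f(2) = 7.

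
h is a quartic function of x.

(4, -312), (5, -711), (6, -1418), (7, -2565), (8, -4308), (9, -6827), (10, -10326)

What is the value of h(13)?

First differences: -399, -707, -1147, -1743, -2519, -3499. Second differences: -308, -440, -596, -776, -980. Third differences: -132, -156, -180, -204. Fourth differences: -24, -24, -24.
Level-4 differences are constant, so h has degree 4.
Fitting a degree-4 polynomial gives h(x) = -x^4 - 3x² - 3x + 4.
Then h(13) = -29103.

-29103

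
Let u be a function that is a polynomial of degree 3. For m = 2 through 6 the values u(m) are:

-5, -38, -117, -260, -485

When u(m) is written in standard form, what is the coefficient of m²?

First differences: -33, -79, -143, -225. Second differences: -46, -64, -82. Third differences: -18, -18.
Level-3 differences are constant, so u has degree 3.
Fitting a degree-3 polynomial gives u(m) = -3m³ + 4m² + 4m - 5.
The coefficient of m² is 4.

4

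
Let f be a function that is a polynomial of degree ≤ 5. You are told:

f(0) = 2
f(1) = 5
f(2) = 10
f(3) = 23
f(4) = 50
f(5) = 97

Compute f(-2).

First differences: 3, 5, 13, 27, 47. Second differences: 2, 8, 14, 20. Third differences: 6, 6, 6.
Level-3 differences are constant, so f has degree 3.
Fitting a degree-3 polynomial gives f(t) = t³ - 2t² + 4t + 2.
Then f(-2) = -22.

-22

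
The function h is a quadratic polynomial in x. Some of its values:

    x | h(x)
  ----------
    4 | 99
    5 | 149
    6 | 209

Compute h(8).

359

Write h(x) = ax² + bx + c; the 3 given values yield a linear system in the 3 coefficients.
Solving, h(x) = 5x² + 5x - 1.
Then h(8) = 359.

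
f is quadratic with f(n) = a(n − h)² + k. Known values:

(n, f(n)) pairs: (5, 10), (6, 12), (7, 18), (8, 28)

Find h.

First differences 2, 6, 10; second difference 4 = 2a, so a = 2.
Expanding, the n-coefficient is −2ah = -4h; matching it to the data gives h = 5, and then k = 10.
So f(n) = 2(n − 5)² + 10.
Hence h = 5.

5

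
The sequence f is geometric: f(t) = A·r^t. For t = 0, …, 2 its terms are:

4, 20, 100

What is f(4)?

2500

Consecutive ratio: 20/4 = 5, and 100/20 = 5, so r = 5.
Then A·5^0 = 4 gives A = 4, and f(t) = 4·5^t.
f(4) = 4·5^4 = 2500.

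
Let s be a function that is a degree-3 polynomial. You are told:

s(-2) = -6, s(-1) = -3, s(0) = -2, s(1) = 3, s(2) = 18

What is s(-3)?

-17

Write s(m) = am³ + bm² + cm + d; the 5 given values yield a linear system in the 4 coefficients.
Solving, s(m) = m³ + 2m² + 2m - 2.
Then s(-3) = -17.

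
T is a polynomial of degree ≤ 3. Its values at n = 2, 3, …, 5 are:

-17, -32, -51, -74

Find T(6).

-101

First differences: -15, -19, -23. Second differences: -4, -4.
Level-2 differences are constant, so T has degree 2.
Fitting a degree-2 polynomial gives T(n) = -2n² - 5n + 1.
Then T(6) = -101.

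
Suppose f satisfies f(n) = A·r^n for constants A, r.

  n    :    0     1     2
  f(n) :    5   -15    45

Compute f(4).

405

Consecutive ratio: -15/5 = -3, and 45/(-15) = -3, so r = -3.
Then A·(-3)^0 = 5 gives A = 5, and f(n) = 5·(-3)^n.
f(4) = 5·(-3)^4 = 405.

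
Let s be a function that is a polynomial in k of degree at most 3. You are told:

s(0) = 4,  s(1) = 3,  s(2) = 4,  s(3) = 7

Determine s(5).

19

First differences: -1, 1, 3. Second differences: 2, 2.
Level-2 differences are constant, so s has degree 2.
Fitting a degree-2 polynomial gives s(k) = k² - 2k + 4.
Then s(5) = 19.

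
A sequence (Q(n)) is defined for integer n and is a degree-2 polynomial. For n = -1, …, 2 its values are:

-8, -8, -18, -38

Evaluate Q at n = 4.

First differences: 0, -10, -20. Second differences: -10, -10.
Level-2 differences are constant, so Q has degree 2.
Fitting a degree-2 polynomial gives Q(n) = -5n² - 5n - 8.
Then Q(4) = -108.

-108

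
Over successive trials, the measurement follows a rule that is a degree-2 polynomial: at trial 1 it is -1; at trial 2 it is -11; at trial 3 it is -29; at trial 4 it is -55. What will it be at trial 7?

-181

Write the value at n as s(n).
First differences: -10, -18, -26. Second differences: -8, -8.
Level-2 differences are constant, so s has degree 2.
Fitting a degree-2 polynomial gives s(n) = -4n² + 2n + 1.
Then s(7) = -181.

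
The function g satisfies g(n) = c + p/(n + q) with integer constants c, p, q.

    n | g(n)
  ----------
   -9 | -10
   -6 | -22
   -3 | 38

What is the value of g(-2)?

(g(n) − c)(n + q) = p for each data point; the three points give a linear system in c and q, then p follows.
Solving: c = -2, q = 4, p = 40, so g(n) = -2 + 40/(n + 4).
Then g(-2) = -2 + 40/2 = 18.

18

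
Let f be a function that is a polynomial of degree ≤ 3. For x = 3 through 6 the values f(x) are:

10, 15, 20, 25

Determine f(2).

5

First differences: 5, 5, 5.
Level-1 differences are constant, so f has degree 1.
Fitting a degree-1 polynomial gives f(x) = 5x - 5.
Then f(2) = 5.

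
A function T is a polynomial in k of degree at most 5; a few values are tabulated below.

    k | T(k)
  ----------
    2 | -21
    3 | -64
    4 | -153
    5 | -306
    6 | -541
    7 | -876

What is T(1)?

-6

Write T(k) = ak^5 + bk^4 + ck³ + dk² + ek + p; the 6 given values yield a linear system in the 6 coefficients.
Solving, the top 2 coefficients vanish, and T(k) = -3k³ + 4k² - 6k - 1.
Then T(1) = -6.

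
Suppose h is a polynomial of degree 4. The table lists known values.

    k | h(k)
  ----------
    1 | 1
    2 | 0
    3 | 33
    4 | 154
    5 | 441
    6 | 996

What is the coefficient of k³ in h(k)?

Write h(k) = ak^4 + bk³ + ck² + dk + e; the 6 given values yield a linear system in the 5 coefficients.
Solving, h(k) = k^4 - k³ - 2k² - 3k + 6.
The coefficient of k³ is -1.

-1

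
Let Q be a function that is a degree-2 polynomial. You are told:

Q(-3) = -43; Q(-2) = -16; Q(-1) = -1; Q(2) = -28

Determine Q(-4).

-82

Write Q(k) = ak² + bk + c; the 4 given values yield a linear system in the 3 coefficients.
Solving, Q(k) = -6k² - 3k + 2.
Then Q(-4) = -82.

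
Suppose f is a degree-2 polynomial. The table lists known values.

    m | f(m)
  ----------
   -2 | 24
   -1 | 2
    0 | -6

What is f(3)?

54

Write f(m) = am² + bm + c; the 3 given values yield a linear system in the 3 coefficients.
Solving, f(m) = 7m² - m - 6.
Then f(3) = 54.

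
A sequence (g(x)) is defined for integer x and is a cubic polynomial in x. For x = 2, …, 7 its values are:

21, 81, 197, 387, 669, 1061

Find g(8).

First differences: 60, 116, 190, 282, 392. Second differences: 56, 74, 92, 110. Third differences: 18, 18, 18.
Level-3 differences are constant, so g has degree 3.
Extending the table by one column gives the next first difference 520, so g(8) = 1061 + 520 = 1581.

1581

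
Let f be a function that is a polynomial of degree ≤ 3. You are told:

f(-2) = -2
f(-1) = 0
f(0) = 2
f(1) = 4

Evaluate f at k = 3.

8

Write f(k) = ak³ + bk² + ck + d; the 4 given values yield a linear system in the 4 coefficients.
Solving, the top 2 coefficients vanish, and f(k) = 2k + 2.
Then f(3) = 8.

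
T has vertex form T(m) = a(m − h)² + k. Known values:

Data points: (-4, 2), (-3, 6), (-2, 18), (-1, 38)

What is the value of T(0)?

First differences 4, 12, 20; second difference 8 = 2a, so a = 4.
Expanding, the m-coefficient is −2ah = -8h; matching it to the data gives h = -4, and then k = 2.
So T(m) = 4(m + 4)² + 2.
T(0) = 4·4² + 2 = 66.

66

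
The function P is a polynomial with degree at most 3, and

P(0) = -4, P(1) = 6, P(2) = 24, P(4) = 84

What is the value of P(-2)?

0

Write P(k) = ak³ + bk² + ck + d; the 4 given values yield a linear system in the 4 coefficients.
Solving, the leading coefficient vanishes, and P(k) = 4k² + 6k - 4.
Then P(-2) = 0.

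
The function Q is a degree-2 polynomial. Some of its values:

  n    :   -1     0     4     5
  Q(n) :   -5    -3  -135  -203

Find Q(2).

Write Q(n) = an² + bn + c; the 4 given values yield a linear system in the 3 coefficients.
Solving, Q(n) = -7n² - 5n - 3.
Then Q(2) = -41.

-41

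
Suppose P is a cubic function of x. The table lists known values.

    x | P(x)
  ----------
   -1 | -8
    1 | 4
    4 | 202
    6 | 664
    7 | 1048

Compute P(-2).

Write P(x) = ax³ + bx² + cx + d; the 5 given values yield a linear system in the 4 coefficients.
Solving, P(x) = 3x³ + 3x - 2.
Then P(-2) = -32.

-32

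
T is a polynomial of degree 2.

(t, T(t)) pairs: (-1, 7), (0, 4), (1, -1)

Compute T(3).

Write T(t) = at² + bt + c; the 3 given values yield a linear system in the 3 coefficients.
Solving, T(t) = -t² - 4t + 4.
Then T(3) = -17.

-17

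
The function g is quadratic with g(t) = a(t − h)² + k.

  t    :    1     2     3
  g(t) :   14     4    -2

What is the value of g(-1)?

First differences -10, -6; second difference 4 = 2a, so a = 2.
Expanding, the t-coefficient is −2ah = -4h; matching it to the data gives h = 4, and then k = -4.
So g(t) = 2(t − 4)² − 4.
g(-1) = 2·(-5)² − 4 = 46.

46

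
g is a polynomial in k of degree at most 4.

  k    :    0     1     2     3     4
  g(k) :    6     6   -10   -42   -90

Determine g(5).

Write g(k) = ak^4 + bk³ + ck² + dk + e; the 5 given values yield a linear system in the 5 coefficients.
Solving, the top 2 coefficients vanish, and g(k) = -8k² + 8k + 6.
Then g(5) = -154.

-154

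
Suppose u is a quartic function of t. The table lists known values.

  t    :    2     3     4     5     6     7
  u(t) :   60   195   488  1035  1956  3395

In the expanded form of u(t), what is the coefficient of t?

2

Write u(t) = at^4 + bt³ + ct² + dt + e; the 6 given values yield a linear system in the 5 coefficients.
Solving, u(t) = t^4 + 2t³ + 6t² + 2t.
The coefficient of t is 2.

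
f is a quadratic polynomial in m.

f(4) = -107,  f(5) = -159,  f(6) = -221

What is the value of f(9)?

-467

Write f(m) = am² + bm + c; the 3 given values yield a linear system in the 3 coefficients.
Solving, f(m) = -5m² - 7m + 1.
Then f(9) = -467.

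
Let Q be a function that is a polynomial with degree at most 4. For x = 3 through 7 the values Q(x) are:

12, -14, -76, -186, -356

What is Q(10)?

-1346

First differences: -26, -62, -110, -170. Second differences: -36, -48, -60. Third differences: -12, -12.
Level-3 differences are constant, so Q has degree 3.
Fitting a degree-3 polynomial gives Q(x) = -2x³ + 6x² + 6x - 6.
Then Q(10) = -1346.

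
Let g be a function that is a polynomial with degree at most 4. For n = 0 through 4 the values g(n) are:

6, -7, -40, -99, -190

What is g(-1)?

5

First differences: -13, -33, -59, -91. Second differences: -20, -26, -32. Third differences: -6, -6.
Level-3 differences are constant, so g has degree 3.
Fitting a degree-3 polynomial gives g(n) = -n³ - 7n² - 5n + 6.
Then g(-1) = 5.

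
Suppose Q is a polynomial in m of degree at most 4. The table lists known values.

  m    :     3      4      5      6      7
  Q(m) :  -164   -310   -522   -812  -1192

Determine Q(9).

-2270

Write Q(m) = am^4 + bm³ + cm² + dm + e; the 5 given values yield a linear system in the 5 coefficients.
Solving, the leading coefficient vanishes, and Q(m) = -2m³ - 9m² - 9m - 2.
Then Q(9) = -2270.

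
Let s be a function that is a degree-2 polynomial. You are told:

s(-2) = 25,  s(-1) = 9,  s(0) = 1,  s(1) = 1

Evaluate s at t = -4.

81

First differences: -16, -8, 0. Second differences: 8, 8.
Level-2 differences are constant, so s has degree 2.
Fitting a degree-2 polynomial gives s(t) = 4t² - 4t + 1.
Then s(-4) = 81.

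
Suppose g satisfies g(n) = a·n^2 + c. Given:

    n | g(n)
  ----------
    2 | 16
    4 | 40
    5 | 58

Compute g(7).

From g(2) = 16 and g(4) = 40: 4a + c = 16 and 16a + c = 40.
Subtracting: 12a = 24, so a = 2; then c = 16 − 2·4 = 8.
So g(n) = 2n² + 8, and g(7) = 106.

106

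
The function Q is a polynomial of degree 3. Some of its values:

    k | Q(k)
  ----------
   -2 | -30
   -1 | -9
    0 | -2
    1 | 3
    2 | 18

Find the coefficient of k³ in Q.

Write Q(k) = ak³ + bk² + ck + d; the 5 given values yield a linear system in the 4 coefficients.
Solving, Q(k) = 2k³ - k² + 4k - 2.
The coefficient of k³ is 2.

2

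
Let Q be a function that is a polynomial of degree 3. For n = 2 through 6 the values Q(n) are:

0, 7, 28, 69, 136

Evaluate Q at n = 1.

First differences: 7, 21, 41, 67. Second differences: 14, 20, 26. Third differences: 6, 6.
Level-3 differences are constant, so Q has degree 3.
Fitting a degree-3 polynomial gives Q(n) = n³ - 2n² - 2n + 4.
Then Q(1) = 1.

1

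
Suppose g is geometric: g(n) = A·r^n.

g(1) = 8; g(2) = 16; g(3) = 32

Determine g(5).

128

Consecutive ratio: 16/8 = 2, and 32/16 = 2, so r = 2.
Then A·2^1 = 8 gives A = 4, and g(n) = 4·2^n.
g(5) = 4·2^5 = 128.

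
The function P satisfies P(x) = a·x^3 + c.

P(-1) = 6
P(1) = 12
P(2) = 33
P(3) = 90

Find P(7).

From P(-1) = 6 and P(1) = 12: -1a + c = 6 and 1a + c = 12.
Subtracting: 2a = 6, so a = 3; then c = 6 − 3·(-1) = 9.
So P(x) = 3x³ + 9, and P(7) = 1038.

1038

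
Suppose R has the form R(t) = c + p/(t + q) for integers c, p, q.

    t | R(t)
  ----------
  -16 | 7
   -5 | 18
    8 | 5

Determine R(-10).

8

(R(t) − c)(t + q) = p for each data point; the three points give a linear system in c and q, then p follows.
Solving: c = 6, q = 4, p = -12, so R(t) = 6 − 12/(t + 4).
Then R(-10) = 6 − 12/(-6) = 8.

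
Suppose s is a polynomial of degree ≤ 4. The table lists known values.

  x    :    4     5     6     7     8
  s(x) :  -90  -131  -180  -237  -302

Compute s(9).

First differences: -41, -49, -57, -65. Second differences: -8, -8, -8.
Level-2 differences are constant, so s has degree 2.
Fitting a degree-2 polynomial gives s(x) = -4x² - 5x - 6.
Then s(9) = -375.

-375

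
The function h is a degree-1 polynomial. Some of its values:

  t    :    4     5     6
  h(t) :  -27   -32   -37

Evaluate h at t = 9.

Write h(t) = at + b; the 3 given values yield a linear system in the 2 coefficients.
Solving, h(t) = -5t - 7.
Then h(9) = -52.

-52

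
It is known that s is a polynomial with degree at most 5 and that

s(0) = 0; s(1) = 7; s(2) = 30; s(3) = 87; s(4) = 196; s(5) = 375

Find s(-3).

First differences: 7, 23, 57, 109, 179. Second differences: 16, 34, 52, 70. Third differences: 18, 18, 18.
Level-3 differences are constant, so s has degree 3.
Fitting a degree-3 polynomial gives s(n) = 3n³ - n² + 5n.
Then s(-3) = -105.

-105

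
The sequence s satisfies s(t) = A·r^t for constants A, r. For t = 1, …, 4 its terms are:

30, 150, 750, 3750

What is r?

5

Consecutive ratio: 150/30 = 5, and 750/150 = 5, so r = 5.
Then A·5^1 = 30 gives A = 6, and s(t) = 6·5^t.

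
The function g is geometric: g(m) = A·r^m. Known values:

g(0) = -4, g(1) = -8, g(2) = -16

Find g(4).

-64

Consecutive ratio: -8/(-4) = 2, and -16/(-8) = 2, so r = 2.
Then A·2^0 = -4 gives A = -4, and g(m) = -4·2^m.
g(4) = -4·2^4 = -64.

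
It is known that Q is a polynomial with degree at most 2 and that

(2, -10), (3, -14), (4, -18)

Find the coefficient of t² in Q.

First differences: -4, -4.
Level-1 differences are constant, so Q has degree 1.
Fitting a degree-1 polynomial gives Q(t) = -4t - 2.
The coefficient of t² is 0.

0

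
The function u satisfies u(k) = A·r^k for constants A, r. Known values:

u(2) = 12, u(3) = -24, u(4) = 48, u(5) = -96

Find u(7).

Consecutive ratio: -24/12 = -2, and 48/(-24) = -2, so r = -2.
Then A·(-2)^2 = 12 gives A = 3, and u(k) = 3·(-2)^k.
u(7) = 3·(-2)^7 = -384.

-384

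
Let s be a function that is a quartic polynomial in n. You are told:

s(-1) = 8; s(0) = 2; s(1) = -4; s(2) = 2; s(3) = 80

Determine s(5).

Write s(n) = an^4 + bn³ + cn² + dn + e; the 5 given values yield a linear system in the 5 coefficients.
Solving, s(n) = 2n^4 - 2n³ - 2n² - 4n + 2.
Then s(5) = 932.

932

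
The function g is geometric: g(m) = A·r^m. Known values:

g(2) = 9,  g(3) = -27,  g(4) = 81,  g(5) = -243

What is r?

Consecutive ratio: -27/9 = -3, and 81/(-27) = -3, so r = -3.
Then A·(-3)^2 = 9 gives A = 1, and g(m) = 1·(-3)^m.

-3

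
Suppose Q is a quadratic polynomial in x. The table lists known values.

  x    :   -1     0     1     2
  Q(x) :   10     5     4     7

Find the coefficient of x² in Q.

Write Q(x) = ax² + bx + c; the 4 given values yield a linear system in the 3 coefficients.
Solving, Q(x) = 2x² - 3x + 5.
The coefficient of x² is 2.

2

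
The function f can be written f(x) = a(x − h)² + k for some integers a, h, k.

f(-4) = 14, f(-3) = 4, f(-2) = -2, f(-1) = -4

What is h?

-1

First differences -10, -6, -2; second difference 4 = 2a, so a = 2.
Expanding, the x-coefficient is −2ah = -4h; matching it to the data gives h = -1, and then k = -4.
So f(x) = 2(x + 1)² − 4.
Hence h = -1.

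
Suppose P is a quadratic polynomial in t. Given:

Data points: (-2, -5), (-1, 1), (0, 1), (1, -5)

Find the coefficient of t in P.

-3

First differences: 6, 0, -6. Second differences: -6, -6.
Level-2 differences are constant, so P has degree 2.
Fitting a degree-2 polynomial gives P(t) = -3t² - 3t + 1.
The coefficient of t is -3.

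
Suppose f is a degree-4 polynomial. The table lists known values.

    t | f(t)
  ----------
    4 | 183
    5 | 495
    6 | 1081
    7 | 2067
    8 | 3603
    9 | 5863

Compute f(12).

First differences: 312, 586, 986, 1536, 2260. Second differences: 274, 400, 550, 724. Third differences: 126, 150, 174. Fourth differences: 24, 24.
Level-4 differences are constant, so f has degree 4.
Fitting a degree-4 polynomial gives f(t) = t^4 - t³ + t² - 5t - 5.
Then f(12) = 19087.

19087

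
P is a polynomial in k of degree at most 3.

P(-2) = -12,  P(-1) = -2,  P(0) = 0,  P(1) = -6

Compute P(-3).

-30

First differences: 10, 2, -6. Second differences: -8, -8.
Level-2 differences are constant, so P has degree 2.
Fitting a degree-2 polynomial gives P(k) = -4k² - 2k.
Then P(-3) = -30.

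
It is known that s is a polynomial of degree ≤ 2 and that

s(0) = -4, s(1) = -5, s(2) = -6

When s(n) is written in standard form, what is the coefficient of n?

First differences: -1, -1.
Level-1 differences are constant, so s has degree 1.
Fitting a degree-1 polynomial gives s(n) = -n - 4.
The coefficient of n is -1.

-1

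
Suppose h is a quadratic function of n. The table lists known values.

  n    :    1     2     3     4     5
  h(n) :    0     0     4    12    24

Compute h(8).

84

First differences: 0, 4, 8, 12. Second differences: 4, 4, 4.
Level-2 differences are constant, so h has degree 2.
Fitting a degree-2 polynomial gives h(n) = 2n² - 6n + 4.
Then h(8) = 84.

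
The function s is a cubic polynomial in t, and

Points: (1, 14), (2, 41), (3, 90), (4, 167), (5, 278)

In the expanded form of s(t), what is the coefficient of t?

First differences: 27, 49, 77, 111. Second differences: 22, 28, 34. Third differences: 6, 6.
Level-3 differences are constant, so s has degree 3.
Fitting a degree-3 polynomial gives s(t) = t³ + 5t² + 5t + 3.
The coefficient of t is 5.

5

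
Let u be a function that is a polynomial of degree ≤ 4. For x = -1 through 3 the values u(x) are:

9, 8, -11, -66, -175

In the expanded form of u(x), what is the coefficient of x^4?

Write u(x) = ax^4 + bx³ + cx² + dx + e; the 5 given values yield a linear system in the 5 coefficients.
Solving, the leading coefficient vanishes, and u(x) = -3x³ - 9x² - 7x + 8.
The coefficient of x^4 is 0.

0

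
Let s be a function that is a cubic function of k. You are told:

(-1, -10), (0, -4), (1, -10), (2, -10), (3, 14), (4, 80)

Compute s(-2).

First differences: 6, -6, 0, 24, 66. Second differences: -12, 6, 24, 42. Third differences: 18, 18, 18.
Level-3 differences are constant, so s has degree 3.
Fitting a degree-3 polynomial gives s(k) = 3k³ - 6k² - 3k - 4.
Then s(-2) = -46.

-46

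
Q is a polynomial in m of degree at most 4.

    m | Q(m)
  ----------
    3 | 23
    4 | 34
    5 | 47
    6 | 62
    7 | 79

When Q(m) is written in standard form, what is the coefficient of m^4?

0

Write Q(m) = am^4 + bm³ + cm² + dm + e; the 5 given values yield a linear system in the 5 coefficients.
Solving, the top 2 coefficients vanish, and Q(m) = m² + 4m + 2.
The coefficient of m^4 is 0.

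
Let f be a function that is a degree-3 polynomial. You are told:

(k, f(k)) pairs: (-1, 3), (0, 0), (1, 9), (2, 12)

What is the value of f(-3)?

Write f(k) = ak³ + bk² + ck + d; the 4 given values yield a linear system in the 4 coefficients.
Solving, f(k) = -3k³ + 6k² + 6k.
Then f(-3) = 117.

117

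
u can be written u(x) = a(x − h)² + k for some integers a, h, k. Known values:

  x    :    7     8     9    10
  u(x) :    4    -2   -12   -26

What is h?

First differences -6, -10, -14; second difference -4 = 2a, so a = -2.
Expanding, the x-coefficient is −2ah = 4h; matching it to the data gives h = 6, and then k = 6.
So u(x) = -2(x − 6)² + 6.
Hence h = 6.

6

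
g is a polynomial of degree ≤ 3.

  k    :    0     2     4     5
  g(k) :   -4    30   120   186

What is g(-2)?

18

Write g(k) = ak³ + bk² + ck + d; the 4 given values yield a linear system in the 4 coefficients.
Solving, the leading coefficient vanishes, and g(k) = 7k² + 3k - 4.
Then g(-2) = 18.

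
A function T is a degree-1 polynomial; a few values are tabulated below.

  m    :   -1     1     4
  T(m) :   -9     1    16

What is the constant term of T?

Write T(m) = am + b; the 3 given values yield a linear system in the 2 coefficients.
Solving, T(m) = 5m - 4.
The constant term is T(0) = -4.

-4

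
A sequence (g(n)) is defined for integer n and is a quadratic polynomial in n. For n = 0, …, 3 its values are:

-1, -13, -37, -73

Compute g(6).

-253

First differences: -12, -24, -36. Second differences: -12, -12.
Level-2 differences are constant, so g has degree 2.
Fitting a degree-2 polynomial gives g(n) = -6n² - 6n - 1.
Then g(6) = -253.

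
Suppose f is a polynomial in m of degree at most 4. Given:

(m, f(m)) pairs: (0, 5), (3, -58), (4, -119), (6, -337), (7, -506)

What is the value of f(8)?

Write f(m) = am^4 + bm³ + cm² + dm + e; the 5 given values yield a linear system in the 5 coefficients.
Solving, the leading coefficient vanishes, and f(m) = -m³ - 3m² - 3m + 5.
Then f(8) = -723.

-723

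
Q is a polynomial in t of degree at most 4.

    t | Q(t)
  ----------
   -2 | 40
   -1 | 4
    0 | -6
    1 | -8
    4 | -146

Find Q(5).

-296

Write Q(t) = at^4 + bt³ + ct² + dt + e; the 5 given values yield a linear system in the 5 coefficients.
Solving, the leading coefficient vanishes, and Q(t) = -3t³ + 4t² - 3t - 6.
Then Q(5) = -296.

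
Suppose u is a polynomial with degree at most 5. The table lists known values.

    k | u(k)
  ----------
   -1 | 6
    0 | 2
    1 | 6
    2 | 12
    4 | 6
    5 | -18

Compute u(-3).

62

Write u(k) = ak^5 + bk^4 + ck³ + dk² + ek + p; the 6 given values yield a linear system in the 6 coefficients.
Solving, the top 2 coefficients vanish, and u(k) = -k³ + 4k² + k + 2.
Then u(-3) = 62.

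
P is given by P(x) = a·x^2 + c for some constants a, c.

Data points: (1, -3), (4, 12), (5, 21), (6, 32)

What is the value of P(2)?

From P(1) = -3 and P(4) = 12: 1a + c = -3 and 16a + c = 12.
Subtracting: 15a = 15, so a = 1; then c = -3 − 1·1 = -4.
So P(x) = 1x² − 4, and P(2) = 0.

0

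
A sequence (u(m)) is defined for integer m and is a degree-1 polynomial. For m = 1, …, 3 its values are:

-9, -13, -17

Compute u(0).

First differences: -4, -4.
Level-1 differences are constant, so u has degree 1.
Fitting a degree-1 polynomial gives u(m) = -4m - 5.
Then u(0) = -5.

-5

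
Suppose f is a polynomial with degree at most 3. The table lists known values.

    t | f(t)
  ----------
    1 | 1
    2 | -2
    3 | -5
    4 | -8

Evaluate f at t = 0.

First differences: -3, -3, -3.
Level-1 differences are constant, so f has degree 1.
Fitting a degree-1 polynomial gives f(t) = -3t + 4.
Then f(0) = 4.

4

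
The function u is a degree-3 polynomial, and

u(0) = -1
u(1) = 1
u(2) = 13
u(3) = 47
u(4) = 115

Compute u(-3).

-67

First differences: 2, 12, 34, 68. Second differences: 10, 22, 34. Third differences: 12, 12.
Level-3 differences are constant, so u has degree 3.
Fitting a degree-3 polynomial gives u(t) = 2t³ - t² + t - 1.
Then u(-3) = -67.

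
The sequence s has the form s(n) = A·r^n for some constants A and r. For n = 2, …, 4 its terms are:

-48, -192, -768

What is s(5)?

Consecutive ratio: -192/(-48) = 4, and -768/(-192) = 4, so r = 4.
Then A·4^2 = -48 gives A = -3, and s(n) = -3·4^n.
s(5) = -3·4^5 = -3072.

-3072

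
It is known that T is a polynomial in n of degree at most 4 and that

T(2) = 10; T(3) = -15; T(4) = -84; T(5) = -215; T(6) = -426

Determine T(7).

-735

Write T(n) = an^4 + bn³ + cn² + dn + e; the 5 given values yield a linear system in the 5 coefficients.
Solving, the leading coefficient vanishes, and T(n) = -3n³ + 5n² + 7n.
Then T(7) = -735.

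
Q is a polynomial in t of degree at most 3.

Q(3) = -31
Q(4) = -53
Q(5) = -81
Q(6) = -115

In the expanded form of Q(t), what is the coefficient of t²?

First differences: -22, -28, -34. Second differences: -6, -6.
Level-2 differences are constant, so Q has degree 2.
Fitting a degree-2 polynomial gives Q(t) = -3t² - t - 1.
The coefficient of t² is -3.

-3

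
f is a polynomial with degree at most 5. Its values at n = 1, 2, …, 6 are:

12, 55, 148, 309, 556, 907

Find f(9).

First differences: 43, 93, 161, 247, 351. Second differences: 50, 68, 86, 104. Third differences: 18, 18, 18.
Level-3 differences are constant, so f has degree 3.
Fitting a degree-3 polynomial gives f(n) = 3n³ + 7n² + n + 1.
Then f(9) = 2764.

2764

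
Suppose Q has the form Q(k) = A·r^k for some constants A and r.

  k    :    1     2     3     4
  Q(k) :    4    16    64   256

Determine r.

4

Consecutive ratio: 16/4 = 4, and 64/16 = 4, so r = 4.
Then A·4^1 = 4 gives A = 1, and Q(k) = 1·4^k.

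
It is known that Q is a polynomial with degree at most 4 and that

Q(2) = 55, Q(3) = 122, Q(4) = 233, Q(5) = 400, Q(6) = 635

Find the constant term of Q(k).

First differences: 67, 111, 167, 235. Second differences: 44, 56, 68. Third differences: 12, 12.
Level-3 differences are constant, so Q has degree 3.
Fitting a degree-3 polynomial gives Q(k) = 2k³ + 4k² + 9k + 5.
The constant term is Q(0) = 5.

5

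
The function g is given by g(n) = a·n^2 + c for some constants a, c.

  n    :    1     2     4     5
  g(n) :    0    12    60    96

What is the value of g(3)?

32

From g(1) = 0 and g(2) = 12: 1a + c = 0 and 4a + c = 12.
Subtracting: 3a = 12, so a = 4; then c = 0 − 4·1 = -4.
So g(n) = 4n² − 4, and g(3) = 32.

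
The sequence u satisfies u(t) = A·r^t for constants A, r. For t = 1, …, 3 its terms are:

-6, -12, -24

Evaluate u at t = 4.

Consecutive ratio: -12/(-6) = 2, and -24/(-12) = 2, so r = 2.
Then A·2^1 = -6 gives A = -3, and u(t) = -3·2^t.
u(4) = -3·2^4 = -48.

-48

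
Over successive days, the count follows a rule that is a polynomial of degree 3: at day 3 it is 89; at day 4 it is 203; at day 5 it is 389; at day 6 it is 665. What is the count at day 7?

1049

Write the value at t as h(t).
Write h(t) = at³ + bt² + ct + d; the 4 given values yield a linear system in the 4 coefficients.
Solving, h(t) = 3t³ + 3t - 1.
Then h(7) = 1049.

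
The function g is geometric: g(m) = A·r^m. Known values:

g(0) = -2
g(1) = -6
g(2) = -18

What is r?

3

Consecutive ratio: -6/(-2) = 3, and -18/(-6) = 3, so r = 3.
Then A·3^0 = -2 gives A = -2, and g(m) = -2·3^m.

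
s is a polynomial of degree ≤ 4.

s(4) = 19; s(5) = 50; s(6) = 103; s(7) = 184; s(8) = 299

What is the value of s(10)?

655

First differences: 31, 53, 81, 115. Second differences: 22, 28, 34. Third differences: 6, 6.
Level-3 differences are constant, so s has degree 3.
Fitting a degree-3 polynomial gives s(m) = m³ - 4m² + 6m - 5.
Then s(10) = 655.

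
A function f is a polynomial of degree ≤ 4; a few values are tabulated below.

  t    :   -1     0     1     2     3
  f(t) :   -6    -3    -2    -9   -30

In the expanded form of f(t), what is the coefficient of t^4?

First differences: 3, 1, -7, -21. Second differences: -2, -8, -14. Third differences: -6, -6.
Level-3 differences are constant, so f has degree 3.
Fitting a degree-3 polynomial gives f(t) = -t³ - t² + 3t - 3.
The coefficient of t^4 is 0.

0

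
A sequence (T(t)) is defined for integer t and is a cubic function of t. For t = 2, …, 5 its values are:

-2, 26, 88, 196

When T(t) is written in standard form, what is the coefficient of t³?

Write T(t) = at³ + bt² + ct + d; the 4 given values yield a linear system in the 4 coefficients.
Solving, T(t) = 2t³ - t² - 5t - 4.
The coefficient of t³ is 2.

2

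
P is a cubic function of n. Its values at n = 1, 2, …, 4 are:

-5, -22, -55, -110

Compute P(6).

-310

Write P(n) = an³ + bn² + cn + d; the 4 given values yield a linear system in the 4 coefficients.
Solving, P(n) = -n³ - 2n² - 4n + 2.
Then P(6) = -310.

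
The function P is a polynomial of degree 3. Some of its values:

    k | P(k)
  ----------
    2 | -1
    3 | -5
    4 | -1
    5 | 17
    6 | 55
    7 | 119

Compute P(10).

First differences: -4, 4, 18, 38, 64. Second differences: 8, 14, 20, 26. Third differences: 6, 6, 6.
Level-3 differences are constant, so P has degree 3.
Fitting a degree-3 polynomial gives P(k) = k³ - 5k² + 2k + 7.
Then P(10) = 527.

527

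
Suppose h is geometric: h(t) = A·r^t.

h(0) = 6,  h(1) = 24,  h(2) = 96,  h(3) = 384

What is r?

Consecutive ratio: 24/6 = 4, and 96/24 = 4, so r = 4.
Then A·4^0 = 6 gives A = 6, and h(t) = 6·4^t.

4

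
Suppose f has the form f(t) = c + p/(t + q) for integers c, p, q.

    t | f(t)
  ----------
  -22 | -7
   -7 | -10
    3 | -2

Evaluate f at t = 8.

(f(t) − c)(t + q) = p for each data point; the three points give a linear system in c and q, then p follows.
Solving: c = -6, q = 2, p = 20, so f(t) = -6 + 20/(t + 2).
Then f(8) = -6 + 20/10 = -4.

-4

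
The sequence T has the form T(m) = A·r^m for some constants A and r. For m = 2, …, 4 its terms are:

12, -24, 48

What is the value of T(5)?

-96

Consecutive ratio: -24/12 = -2, and 48/(-24) = -2, so r = -2.
Then A·(-2)^2 = 12 gives A = 3, and T(m) = 3·(-2)^m.
T(5) = 3·(-2)^5 = -96.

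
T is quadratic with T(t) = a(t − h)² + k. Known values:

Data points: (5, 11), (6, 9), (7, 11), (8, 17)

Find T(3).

First differences -2, 2, 6; second difference 4 = 2a, so a = 2.
Expanding, the t-coefficient is −2ah = -4h; matching it to the data gives h = 6, and then k = 9.
So T(t) = 2(t − 6)² + 9.
T(3) = 2·(-3)² + 9 = 27.

27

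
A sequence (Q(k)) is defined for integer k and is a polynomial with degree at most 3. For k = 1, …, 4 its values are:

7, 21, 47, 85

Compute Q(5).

First differences: 14, 26, 38. Second differences: 12, 12.
Level-2 differences are constant, so Q has degree 2.
Extending the table by one column gives the next first difference 50, so Q(5) = 85 + 50 = 135.

135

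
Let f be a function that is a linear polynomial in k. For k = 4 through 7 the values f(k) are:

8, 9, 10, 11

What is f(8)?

12

First differences: 1, 1, 1.
Level-1 differences are constant, so f has degree 1.
Fitting a degree-1 polynomial gives f(k) = k + 4.
Then f(8) = 12.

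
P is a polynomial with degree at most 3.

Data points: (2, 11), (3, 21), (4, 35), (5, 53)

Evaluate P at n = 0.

First differences: 10, 14, 18. Second differences: 4, 4.
Level-2 differences are constant, so P has degree 2.
Fitting a degree-2 polynomial gives P(n) = 2n² + 3.
Then P(0) = 3.

3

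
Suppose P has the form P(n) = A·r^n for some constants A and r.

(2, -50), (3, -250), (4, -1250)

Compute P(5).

-6250

Consecutive ratio: -250/(-50) = 5, and -1250/(-250) = 5, so r = 5.
Then A·5^2 = -50 gives A = -2, and P(n) = -2·5^n.
P(5) = -2·5^5 = -6250.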